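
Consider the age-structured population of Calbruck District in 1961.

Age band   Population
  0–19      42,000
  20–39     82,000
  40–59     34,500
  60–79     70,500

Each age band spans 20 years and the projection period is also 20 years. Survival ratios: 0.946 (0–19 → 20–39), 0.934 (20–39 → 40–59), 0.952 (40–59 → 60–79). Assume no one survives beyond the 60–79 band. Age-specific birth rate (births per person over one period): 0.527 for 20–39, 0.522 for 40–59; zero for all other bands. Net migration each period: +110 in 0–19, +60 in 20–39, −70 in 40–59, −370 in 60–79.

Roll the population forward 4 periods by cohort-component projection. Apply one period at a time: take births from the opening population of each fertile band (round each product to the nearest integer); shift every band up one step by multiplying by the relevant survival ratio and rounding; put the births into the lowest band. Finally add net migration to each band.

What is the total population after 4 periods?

211394

Numbering the bands 1..4 from youngest to oldest:
Period 1.
Births: 82000 × 0.527 = 43214, 34500 × 0.522 = 18009 ⇒ total 61223
Band 2: 42000 × 0.946 = 39732
Band 3: 82000 × 0.934 = 76588
Band 4: 34500 × 0.952 = 32844
Net migration: Band 1 + 110 → 61333; Band 2 + 60 → 39792; Band 3 − 70 → 76518; Band 4 − 370 → 32474
→ [61333, 39792, 76518, 32474]
Period 2.
Births: 39792 × 0.527 = 20970, 76518 × 0.522 = 39942 ⇒ total 60912
Band 2: 61333 × 0.946 = 58021
Band 3: 39792 × 0.934 = 37166
Band 4: 76518 × 0.952 = 72845
Net migration: Band 1 + 110 → 61022; Band 2 + 60 → 58081; Band 3 − 70 → 37096; Band 4 − 370 → 72475
→ [61022, 58081, 37096, 72475]
Period 3.
Births: 58081 × 0.527 = 30609, 37096 × 0.522 = 19364 ⇒ total 49973
Band 2: 61022 × 0.946 = 57727
Band 3: 58081 × 0.934 = 54248
Band 4: 37096 × 0.952 = 35315
Net migration: Band 1 + 110 → 50083; Band 2 + 60 → 57787; Band 3 − 70 → 54178; Band 4 − 370 → 34945
→ [50083, 57787, 54178, 34945]
Period 4.
Births: 57787 × 0.527 = 30454, 54178 × 0.522 = 28281 ⇒ total 58735
Band 2: 50083 × 0.946 = 47379
Band 3: 57787 × 0.934 = 53973
Band 4: 54178 × 0.952 = 51577
Net migration: Band 1 + 110 → 58845; Band 2 + 60 → 47439; Band 3 − 70 → 53903; Band 4 − 370 → 51207
→ [58845, 47439, 53903, 51207]
Total after period 4: 58845 + 47439 + 53903 + 51207 = 211394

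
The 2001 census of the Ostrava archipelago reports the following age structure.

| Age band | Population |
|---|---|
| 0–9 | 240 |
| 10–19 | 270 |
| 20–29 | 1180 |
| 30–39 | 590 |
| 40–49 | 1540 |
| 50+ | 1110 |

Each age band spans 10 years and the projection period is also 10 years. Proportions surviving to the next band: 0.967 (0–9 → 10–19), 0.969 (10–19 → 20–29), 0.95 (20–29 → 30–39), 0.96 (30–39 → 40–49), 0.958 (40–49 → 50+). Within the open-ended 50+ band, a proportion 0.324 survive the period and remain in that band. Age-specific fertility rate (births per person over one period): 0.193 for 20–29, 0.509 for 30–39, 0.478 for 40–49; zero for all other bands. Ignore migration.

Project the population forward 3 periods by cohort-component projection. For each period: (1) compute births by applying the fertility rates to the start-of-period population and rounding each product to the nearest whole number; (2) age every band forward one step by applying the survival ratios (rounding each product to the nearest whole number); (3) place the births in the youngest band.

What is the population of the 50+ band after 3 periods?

1399

Period 1:
Births: 1180 * 0.193 = 228, 590 * 0.509 = 300, 1540 * 0.478 = 736 ⇒ total 1264
10–19: 240 * 0.967 = 232
20–29: 270 * 0.969 = 262
30–39: 1180 * 0.95 = 1121
40–49: 590 * 0.96 = 566
50+: 1540 * 0.958 + 1110 * 0.324 = 1475 + 360 = 1835
End of period: [1264, 232, 262, 1121, 566, 1835]
Period 2:
Births: 262 * 0.193 = 51, 1121 * 0.509 = 571, 566 * 0.478 = 271 ⇒ total 893
10–19: 1264 * 0.967 = 1222
20–29: 232 * 0.969 = 225
30–39: 262 * 0.95 = 249
40–49: 1121 * 0.96 = 1076
50+: 566 * 0.958 + 1835 * 0.324 = 542 + 595 = 1137
End of period: [893, 1222, 225, 249, 1076, 1137]
Period 3:
Births: 225 * 0.193 = 43, 249 * 0.509 = 127, 1076 * 0.478 = 514 ⇒ total 684
10–19: 893 * 0.967 = 864
20–29: 1222 * 0.969 = 1184
30–39: 225 * 0.95 = 214
40–49: 249 * 0.96 = 239
50+: 1076 * 0.958 + 1137 * 0.324 = 1031 + 368 = 1399
End of period: [684, 864, 1184, 214, 239, 1399]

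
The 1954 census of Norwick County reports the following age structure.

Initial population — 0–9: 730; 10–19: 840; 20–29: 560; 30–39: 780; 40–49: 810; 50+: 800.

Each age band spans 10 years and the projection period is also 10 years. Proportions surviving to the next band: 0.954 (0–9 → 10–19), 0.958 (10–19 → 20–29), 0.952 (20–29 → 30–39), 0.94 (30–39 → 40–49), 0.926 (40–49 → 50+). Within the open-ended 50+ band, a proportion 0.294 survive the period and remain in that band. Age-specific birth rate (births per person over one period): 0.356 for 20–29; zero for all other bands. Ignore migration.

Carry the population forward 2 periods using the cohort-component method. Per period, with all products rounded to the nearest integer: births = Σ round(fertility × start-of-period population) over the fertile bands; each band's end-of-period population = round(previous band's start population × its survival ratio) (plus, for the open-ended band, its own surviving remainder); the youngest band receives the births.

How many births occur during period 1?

[period 1]
Births: 560 × 0.356 = 199
10–19: 730 × 0.954 = 696
20–29: 840 × 0.958 = 805
30–39: 560 × 0.952 = 533
40–49: 780 × 0.94 = 733
50+: 810 × 0.926 + 800 × 0.294 = 750 + 235 = 985
Population now: 0–9=199, 10–19=696, 20–29=805, 30–39=533, 40–49=733, 50+=985

199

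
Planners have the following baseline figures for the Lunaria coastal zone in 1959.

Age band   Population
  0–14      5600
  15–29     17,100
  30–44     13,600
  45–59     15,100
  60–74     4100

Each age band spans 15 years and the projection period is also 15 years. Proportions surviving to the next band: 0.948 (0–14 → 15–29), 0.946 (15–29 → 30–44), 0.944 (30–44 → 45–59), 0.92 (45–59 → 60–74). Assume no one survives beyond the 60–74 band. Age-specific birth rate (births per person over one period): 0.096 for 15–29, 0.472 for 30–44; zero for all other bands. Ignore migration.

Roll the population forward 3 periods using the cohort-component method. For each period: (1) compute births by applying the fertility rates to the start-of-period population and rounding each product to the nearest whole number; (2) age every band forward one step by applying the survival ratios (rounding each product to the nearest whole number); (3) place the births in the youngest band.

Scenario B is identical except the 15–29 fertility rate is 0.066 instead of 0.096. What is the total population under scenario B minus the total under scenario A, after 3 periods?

Call the bands 1 to 5, youngest first.
Period 1.
Births: 17100 * 0.096 = 1642 ; 13600 * 0.472 = 6419 → total 8061
Band 2: 5600 * 0.948 = 5309
Band 3: 17100 * 0.946 = 16177
Band 4: 13600 * 0.944 = 12838
Band 5: 15100 * 0.92 = 13892
→ [8061, 5309, 16177, 12838, 13892]
Period 2.
Births: 5309 * 0.096 = 510 ; 16177 * 0.472 = 7636 → total 8146
Band 2: 8061 * 0.948 = 7642
Band 3: 5309 * 0.946 = 5022
Band 4: 16177 * 0.944 = 15271
Band 5: 12838 * 0.92 = 11811
→ [8146, 7642, 5022, 15271, 11811]
Period 3.
Births: 7642 * 0.096 = 734 ; 5022 * 0.472 = 2370 → total 3104
Band 2: 8146 * 0.948 = 7722
Band 3: 7642 * 0.946 = 7229
Band 4: 5022 * 0.944 = 4741
Band 5: 15271 * 0.92 = 14049
→ [3104, 7722, 7229, 4741, 14049]
Scenario A total after 3 periods: 36845
Scenario B projection —
Period 1.
Births: 17100 * 0.066 = 1129 ; 13600 * 0.472 = 6419 → total 7548
Band 2: 5600 * 0.948 = 5309
Band 3: 17100 * 0.946 = 16177
Band 4: 13600 * 0.944 = 12838
Band 5: 15100 * 0.92 = 13892
→ [7548, 5309, 16177, 12838, 13892]
Period 2.
Births: 5309 * 0.066 = 350 ; 16177 * 0.472 = 7636 → total 7986
Band 2: 7548 * 0.948 = 7156
Band 3: 5309 * 0.946 = 5022
Band 4: 16177 * 0.944 = 15271
Band 5: 12838 * 0.92 = 11811
→ [7986, 7156, 5022, 15271, 11811]
Period 3.
Births: 7156 * 0.066 = 472 ; 5022 * 0.472 = 2370 → total 2842
Band 2: 7986 * 0.948 = 7571
Band 3: 7156 * 0.946 = 6770
Band 4: 5022 * 0.944 = 4741
Band 5: 15271 * 0.92 = 14049
→ [2842, 7571, 6770, 4741, 14049]
Scenario B total after 3 periods: 35973
Difference B − A = 35973 − 36845 = -872

-872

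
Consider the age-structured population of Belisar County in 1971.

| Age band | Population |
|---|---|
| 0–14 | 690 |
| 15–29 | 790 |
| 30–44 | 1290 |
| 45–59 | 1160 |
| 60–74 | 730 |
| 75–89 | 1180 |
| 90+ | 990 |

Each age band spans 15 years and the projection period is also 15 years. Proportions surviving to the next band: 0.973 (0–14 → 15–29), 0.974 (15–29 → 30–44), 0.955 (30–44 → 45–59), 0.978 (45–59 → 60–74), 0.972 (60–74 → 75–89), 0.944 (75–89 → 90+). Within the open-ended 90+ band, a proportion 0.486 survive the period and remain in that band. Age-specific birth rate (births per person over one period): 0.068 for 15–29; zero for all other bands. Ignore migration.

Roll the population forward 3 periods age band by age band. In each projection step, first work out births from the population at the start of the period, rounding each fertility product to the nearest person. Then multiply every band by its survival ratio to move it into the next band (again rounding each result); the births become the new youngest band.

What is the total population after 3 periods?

Call the groups 1 to 7, youngest first.
Period 1:
Births: 790 × 0.068 = 54
Group 2: 690 × 0.973 = 671
Group 3: 790 × 0.974 = 769
Group 4: 1290 × 0.955 = 1232
Group 5: 1160 × 0.978 = 1134
Group 6: 730 × 0.972 = 710
Group 7: 1180 × 0.944 + 990 × 0.486 = 1114 + 481 = 1595
End of period: [54, 671, 769, 1232, 1134, 710, 1595]
Period 2:
Births: 671 × 0.068 = 46
Group 2: 54 × 0.973 = 53
Group 3: 671 × 0.974 = 654
Group 4: 769 × 0.955 = 734
Group 5: 1232 × 0.978 = 1205
Group 6: 1134 × 0.972 = 1102
Group 7: 710 × 0.944 + 1595 × 0.486 = 670 + 775 = 1445
End of period: [46, 53, 654, 734, 1205, 1102, 1445]
Period 3:
Births: 53 × 0.068 = 4
Group 2: 46 × 0.973 = 45
Group 3: 53 × 0.974 = 52
Group 4: 654 × 0.955 = 625
Group 5: 734 × 0.978 = 718
Group 6: 1205 × 0.972 = 1171
Group 7: 1102 × 0.944 + 1445 × 0.486 = 1040 + 702 = 1742
End of period: [4, 45, 52, 625, 718, 1171, 1742]
Total after period 3: 4 + 45 + 52 + 625 + 718 + 1171 + 1742 = 4357

4357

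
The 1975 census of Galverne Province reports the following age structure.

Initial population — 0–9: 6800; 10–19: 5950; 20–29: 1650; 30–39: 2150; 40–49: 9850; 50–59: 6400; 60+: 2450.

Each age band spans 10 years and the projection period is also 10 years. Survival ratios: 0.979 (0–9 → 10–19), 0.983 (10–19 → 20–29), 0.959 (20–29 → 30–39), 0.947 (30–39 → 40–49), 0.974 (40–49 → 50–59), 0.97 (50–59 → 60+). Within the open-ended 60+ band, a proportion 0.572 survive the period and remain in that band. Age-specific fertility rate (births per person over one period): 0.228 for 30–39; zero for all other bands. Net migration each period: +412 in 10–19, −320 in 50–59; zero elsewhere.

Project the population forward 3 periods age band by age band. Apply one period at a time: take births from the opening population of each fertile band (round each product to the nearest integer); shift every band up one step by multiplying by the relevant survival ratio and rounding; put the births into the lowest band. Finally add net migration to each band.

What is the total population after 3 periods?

Period 1.
Births: 2150 * 0.228 = 490
10–19: 6800 * 0.979 = 6657
20–29: 5950 * 0.983 = 5849
30–39: 1650 * 0.959 = 1582
40–49: 2150 * 0.947 = 2036
50–59: 9850 * 0.974 = 9594
60+: 6400 * 0.97 + 2450 * 0.572 = 6208 + 1401 = 7609
Net migration: 10–19 + 412 → 7069; 50–59 − 320 → 9274
→ [490, 7069, 5849, 1582, 2036, 9274, 7609]
Period 2.
Births: 1582 * 0.228 = 361
10–19: 490 * 0.979 = 480
20–29: 7069 * 0.983 = 6949
30–39: 5849 * 0.959 = 5609
40–49: 1582 * 0.947 = 1498
50–59: 2036 * 0.974 = 1983
60+: 9274 * 0.97 + 7609 * 0.572 = 8996 + 4352 = 13348
Net migration: 10–19 + 412 → 892; 50–59 − 320 → 1663
→ [361, 892, 6949, 5609, 1498, 1663, 13348]
Period 3.
Births: 5609 * 0.228 = 1279
10–19: 361 * 0.979 = 353
20–29: 892 * 0.983 = 877
30–39: 6949 * 0.959 = 6664
40–49: 5609 * 0.947 = 5312
50–59: 1498 * 0.974 = 1459
60+: 1663 * 0.97 + 13348 * 0.572 = 1613 + 7635 = 9248
Net migration: 10–19 + 412 → 765; 50–59 − 320 → 1139
→ [1279, 765, 877, 6664, 5312, 1139, 9248]
Total after period 3: 1279 + 765 + 877 + 6664 + 5312 + 1139 + 9248 = 25284

25284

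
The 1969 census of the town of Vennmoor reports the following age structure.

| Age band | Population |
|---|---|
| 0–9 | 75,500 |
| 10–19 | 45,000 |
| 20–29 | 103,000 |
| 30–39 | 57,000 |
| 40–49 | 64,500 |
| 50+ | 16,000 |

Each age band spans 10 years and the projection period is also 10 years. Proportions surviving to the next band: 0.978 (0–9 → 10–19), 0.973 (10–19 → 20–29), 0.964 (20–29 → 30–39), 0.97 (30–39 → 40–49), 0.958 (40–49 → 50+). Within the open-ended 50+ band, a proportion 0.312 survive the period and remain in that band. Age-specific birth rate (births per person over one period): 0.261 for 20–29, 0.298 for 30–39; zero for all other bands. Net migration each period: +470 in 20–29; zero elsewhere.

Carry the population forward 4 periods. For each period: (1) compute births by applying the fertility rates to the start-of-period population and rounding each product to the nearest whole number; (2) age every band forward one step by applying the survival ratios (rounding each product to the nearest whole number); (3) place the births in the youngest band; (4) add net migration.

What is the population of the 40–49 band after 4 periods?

Call the groups 1 to 6, youngest first.
Period 1.
Births: 103000 × 0.261 = 26883, 57000 × 0.298 = 16986 → 43869
Group 2: 75500 × 0.978 = 73839
Group 3: 45000 × 0.973 = 43785
Group 4: 103000 × 0.964 = 99292
Group 5: 57000 × 0.97 = 55290
Group 6: 64500 × 0.958 + 16000 × 0.312 = 61791 + 4992 = 66783
Net migration: Group 3 + 470 → 44255
Population now: 0–9=43869, 10–19=73839, 20–29=44255, 30–39=99292, 40–49=55290, 50+=66783
Period 2.
Births: 44255 × 0.261 = 11551, 99292 × 0.298 = 29589 → 41140
Group 2: 43869 × 0.978 = 42904
Group 3: 73839 × 0.973 = 71845
Group 4: 44255 × 0.964 = 42662
Group 5: 99292 × 0.97 = 96313
Group 6: 55290 × 0.958 + 66783 × 0.312 = 52968 + 20836 = 73804
Net migration: Group 3 + 470 → 72315
Population now: 0–9=41140, 10–19=42904, 20–29=72315, 30–39=42662, 40–49=96313, 50+=73804
Period 3.
Births: 72315 × 0.261 = 18874, 42662 × 0.298 = 12713 → 31587
Group 2: 41140 × 0.978 = 40235
Group 3: 42904 × 0.973 = 41746
Group 4: 72315 × 0.964 = 69712
Group 5: 42662 × 0.97 = 41382
Group 6: 96313 × 0.958 + 73804 × 0.312 = 92268 + 23027 = 115295
Net migration: Group 3 + 470 → 42216
Population now: 0–9=31587, 10–19=40235, 20–29=42216, 30–39=69712, 40–49=41382, 50+=115295
Period 4.
Births: 42216 × 0.261 = 11018, 69712 × 0.298 = 20774 → 31792
Group 2: 31587 × 0.978 = 30892
Group 3: 40235 × 0.973 = 39149
Group 4: 42216 × 0.964 = 40696
Group 5: 69712 × 0.97 = 67621
Group 6: 41382 × 0.958 + 115295 × 0.312 = 39644 + 35972 = 75616
Net migration: Group 3 + 470 → 39619
Population now: 0–9=31792, 10–19=30892, 20–29=39619, 30–39=40696, 40–49=67621, 50+=75616

67621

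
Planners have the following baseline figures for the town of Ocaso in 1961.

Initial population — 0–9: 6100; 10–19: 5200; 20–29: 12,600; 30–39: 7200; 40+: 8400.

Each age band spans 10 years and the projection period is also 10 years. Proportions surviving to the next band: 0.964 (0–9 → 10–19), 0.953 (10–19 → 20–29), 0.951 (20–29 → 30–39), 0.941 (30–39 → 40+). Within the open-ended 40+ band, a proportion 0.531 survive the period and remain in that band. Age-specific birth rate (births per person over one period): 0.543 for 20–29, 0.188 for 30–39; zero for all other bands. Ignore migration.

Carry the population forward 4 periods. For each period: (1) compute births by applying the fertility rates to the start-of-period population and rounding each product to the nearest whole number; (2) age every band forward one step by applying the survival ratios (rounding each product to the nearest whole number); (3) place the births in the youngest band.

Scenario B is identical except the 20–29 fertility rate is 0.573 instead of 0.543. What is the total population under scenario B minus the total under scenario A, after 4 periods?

Call the bands 1 to 5, youngest first.
After projecting period 1:
Births: 12600 × 0.543 = 6842, 7200 × 0.188 = 1354 → 8196
Band 2: 6100 × 0.964 = 5880
Band 3: 5200 × 0.953 = 4956
Band 4: 12600 × 0.951 = 11983
Band 5: 7200 × 0.941 + 8400 × 0.531 = 6775 + 4460 = 11235
End of period: [8196, 5880, 4956, 11983, 11235]
After projecting period 2:
Births: 4956 × 0.543 = 2691, 11983 × 0.188 = 2253 → 4944
Band 2: 8196 × 0.964 = 7901
Band 3: 5880 × 0.953 = 5604
Band 4: 4956 × 0.951 = 4713
Band 5: 11983 × 0.941 + 11235 × 0.531 = 11276 + 5966 = 17242
End of period: [4944, 7901, 5604, 4713, 17242]
After projecting period 3:
Births: 5604 × 0.543 = 3043, 4713 × 0.188 = 886 → 3929
Band 2: 4944 × 0.964 = 4766
Band 3: 7901 × 0.953 = 7530
Band 4: 5604 × 0.951 = 5329
Band 5: 4713 × 0.941 + 17242 × 0.531 = 4435 + 9156 = 13591
End of period: [3929, 4766, 7530, 5329, 13591]
After projecting period 4:
Births: 7530 × 0.543 = 4089, 5329 × 0.188 = 1002 → 5091
Band 2: 3929 × 0.964 = 3788
Band 3: 4766 × 0.953 = 4542
Band 4: 7530 × 0.951 = 7161
Band 5: 5329 × 0.941 + 13591 × 0.531 = 5015 + 7217 = 12232
End of period: [5091, 3788, 4542, 7161, 12232]
Scenario A total after 4 periods: 32814
Scenario B projection —
After projecting period 1:
Births: 12600 × 0.573 = 7220, 7200 × 0.188 = 1354 → 8574
Band 2: 6100 × 0.964 = 5880
Band 3: 5200 × 0.953 = 4956
Band 4: 12600 × 0.951 = 11983
Band 5: 7200 × 0.941 + 8400 × 0.531 = 6775 + 4460 = 11235
End of period: [8574, 5880, 4956, 11983, 11235]
After projecting period 2:
Births: 4956 × 0.573 = 2840, 11983 × 0.188 = 2253 → 5093
Band 2: 8574 × 0.964 = 8265
Band 3: 5880 × 0.953 = 5604
Band 4: 4956 × 0.951 = 4713
Band 5: 11983 × 0.941 + 11235 × 0.531 = 11276 + 5966 = 17242
End of period: [5093, 8265, 5604, 4713, 17242]
After projecting period 3:
Births: 5604 × 0.573 = 3211, 4713 × 0.188 = 886 → 4097
Band 2: 5093 × 0.964 = 4910
Band 3: 8265 × 0.953 = 7877
Band 4: 5604 × 0.951 = 5329
Band 5: 4713 × 0.941 + 17242 × 0.531 = 4435 + 9156 = 13591
End of period: [4097, 4910, 7877, 5329, 13591]
After projecting period 4:
Births: 7877 × 0.573 = 4514, 5329 × 0.188 = 1002 → 5516
Band 2: 4097 × 0.964 = 3950
Band 3: 4910 × 0.953 = 4679
Band 4: 7877 × 0.951 = 7491
Band 5: 5329 × 0.941 + 13591 × 0.531 = 5015 + 7217 = 12232
End of period: [5516, 3950, 4679, 7491, 12232]
Scenario B total after 4 periods: 33868
Difference B − A = 33868 − 32814 = 1054

1054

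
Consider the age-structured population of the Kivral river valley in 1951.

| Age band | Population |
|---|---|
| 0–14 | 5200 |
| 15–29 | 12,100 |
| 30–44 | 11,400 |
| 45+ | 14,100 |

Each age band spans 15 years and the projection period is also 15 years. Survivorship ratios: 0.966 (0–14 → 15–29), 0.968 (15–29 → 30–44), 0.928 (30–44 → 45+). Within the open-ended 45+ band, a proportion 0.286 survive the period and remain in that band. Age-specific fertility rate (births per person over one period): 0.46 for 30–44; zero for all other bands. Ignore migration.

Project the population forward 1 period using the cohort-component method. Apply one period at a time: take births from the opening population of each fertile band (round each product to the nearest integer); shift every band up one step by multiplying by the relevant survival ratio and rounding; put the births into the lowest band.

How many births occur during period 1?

5244

(Groups numbered youngest = 1 to oldest = 4.)
After projecting period 1:
Births: 11400 × 0.46 = 5244
Group 2: 5200 × 0.966 = 5023
Group 3: 12100 × 0.968 = 11713
Group 4: 11400 × 0.928 + 14100 × 0.286 = 10579 + 4033 = 14612
Population now: 0–14=5244, 15–29=5023, 30–44=11713, 45+=14612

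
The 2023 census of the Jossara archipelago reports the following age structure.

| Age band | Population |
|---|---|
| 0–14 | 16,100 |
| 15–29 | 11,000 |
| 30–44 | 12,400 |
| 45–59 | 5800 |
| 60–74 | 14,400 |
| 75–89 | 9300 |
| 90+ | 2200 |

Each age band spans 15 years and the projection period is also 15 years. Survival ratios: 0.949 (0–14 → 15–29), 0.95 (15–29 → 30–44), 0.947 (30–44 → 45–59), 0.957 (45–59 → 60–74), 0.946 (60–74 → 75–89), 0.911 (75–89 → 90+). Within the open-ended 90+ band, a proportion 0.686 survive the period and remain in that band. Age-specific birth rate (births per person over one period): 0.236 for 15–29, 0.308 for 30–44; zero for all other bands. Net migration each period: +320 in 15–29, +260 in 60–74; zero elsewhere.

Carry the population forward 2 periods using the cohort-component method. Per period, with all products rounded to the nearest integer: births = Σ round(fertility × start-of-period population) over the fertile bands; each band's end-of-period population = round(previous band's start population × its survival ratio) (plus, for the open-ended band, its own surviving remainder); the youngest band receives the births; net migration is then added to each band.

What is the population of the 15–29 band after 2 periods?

Let band 1 be 0–14 through band 7 = 90+.
Period 1.
Births: 11000 * 0.236 = 2596 ; 12400 * 0.308 = 3819 ⇒ total 6415
Band 2: 16100 * 0.949 = 15279
Band 3: 11000 * 0.95 = 10450
Band 4: 12400 * 0.947 = 11743
Band 5: 5800 * 0.957 = 5551
Band 6: 14400 * 0.946 = 13622
Band 7: 9300 * 0.911 + 2200 * 0.686 = 8472 + 1509 = 9981
Net migration: Band 2 + 320 → 15599; Band 5 + 260 → 5811
End of period: [6415, 15599, 10450, 11743, 5811, 13622, 9981]
Period 2.
Births: 15599 * 0.236 = 3681 ; 10450 * 0.308 = 3219 ⇒ total 6900
Band 2: 6415 * 0.949 = 6088
Band 3: 15599 * 0.95 = 14819
Band 4: 10450 * 0.947 = 9896
Band 5: 11743 * 0.957 = 11238
Band 6: 5811 * 0.946 = 5497
Band 7: 13622 * 0.911 + 9981 * 0.686 = 12410 + 6847 = 19257
Net migration: Band 2 + 320 → 6408; Band 5 + 260 → 11498
End of period: [6900, 6408, 14819, 9896, 11498, 5497, 19257]

6408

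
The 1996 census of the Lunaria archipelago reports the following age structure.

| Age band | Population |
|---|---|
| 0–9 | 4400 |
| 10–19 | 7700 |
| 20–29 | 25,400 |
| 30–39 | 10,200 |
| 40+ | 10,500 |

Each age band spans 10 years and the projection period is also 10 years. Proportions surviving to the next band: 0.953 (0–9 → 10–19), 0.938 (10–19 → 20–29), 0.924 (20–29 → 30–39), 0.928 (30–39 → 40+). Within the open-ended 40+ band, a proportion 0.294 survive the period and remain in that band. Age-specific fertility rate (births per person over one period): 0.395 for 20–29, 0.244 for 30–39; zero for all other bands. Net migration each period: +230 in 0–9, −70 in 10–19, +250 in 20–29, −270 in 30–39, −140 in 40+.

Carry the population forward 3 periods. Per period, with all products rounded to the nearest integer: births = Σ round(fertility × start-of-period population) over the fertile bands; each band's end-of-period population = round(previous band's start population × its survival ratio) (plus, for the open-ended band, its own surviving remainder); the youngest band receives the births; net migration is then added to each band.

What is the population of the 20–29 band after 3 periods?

(Bands numbered youngest = 1 to oldest = 5.)
Period 1.
Births: 25400 × 0.395 = 10033  |  10200 × 0.244 = 2489 ⇒ total 12522
Band 2: 4400 × 0.953 = 4193
Band 3: 7700 × 0.938 = 7223
Band 4: 25400 × 0.924 = 23470
Band 5: 10200 × 0.928 + 10500 × 0.294 = 9466 + 3087 = 12553
Net migration: Band 1 + 230 → 12752; Band 2 − 70 → 4123; Band 3 + 250 → 7473; Band 4 − 270 → 23200; Band 5 − 140 → 12413
End of period: [12752, 4123, 7473, 23200, 12413]
Period 2.
Births: 7473 × 0.395 = 2952  |  23200 × 0.244 = 5661 ⇒ total 8613
Band 2: 12752 × 0.953 = 12153
Band 3: 4123 × 0.938 = 3867
Band 4: 7473 × 0.924 = 6905
Band 5: 23200 × 0.928 + 12413 × 0.294 = 21530 + 3649 = 25179
Net migration: Band 1 + 230 → 8843; Band 2 − 70 → 12083; Band 3 + 250 → 4117; Band 4 − 270 → 6635; Band 5 − 140 → 25039
End of period: [8843, 12083, 4117, 6635, 25039]
Period 3.
Births: 4117 × 0.395 = 1626  |  6635 × 0.244 = 1619 ⇒ total 3245
Band 2: 8843 × 0.953 = 8427
Band 3: 12083 × 0.938 = 11334
Band 4: 4117 × 0.924 = 3804
Band 5: 6635 × 0.928 + 25039 × 0.294 = 6157 + 7361 = 13518
Net migration: Band 1 + 230 → 3475; Band 2 − 70 → 8357; Band 3 + 250 → 11584; Band 4 − 270 → 3534; Band 5 − 140 → 13378
End of period: [3475, 8357, 11584, 3534, 13378]

11584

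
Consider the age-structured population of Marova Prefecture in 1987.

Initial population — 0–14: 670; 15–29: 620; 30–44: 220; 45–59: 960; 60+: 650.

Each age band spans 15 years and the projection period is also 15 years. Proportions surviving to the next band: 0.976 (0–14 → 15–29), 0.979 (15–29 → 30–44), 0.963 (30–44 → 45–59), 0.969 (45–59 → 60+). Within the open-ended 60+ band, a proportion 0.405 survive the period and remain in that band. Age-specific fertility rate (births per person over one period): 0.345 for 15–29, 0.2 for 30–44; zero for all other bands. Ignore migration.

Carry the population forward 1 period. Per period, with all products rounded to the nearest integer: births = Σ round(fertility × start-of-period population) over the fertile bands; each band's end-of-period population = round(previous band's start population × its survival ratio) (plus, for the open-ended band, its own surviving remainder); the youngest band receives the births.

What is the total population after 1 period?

2924

(Bands numbered youngest = 1 to oldest = 5.)
Period 1.
Births: 620 × 0.345 = 214  |  220 × 0.2 = 44 — total 258
Band 2: 670 × 0.976 = 654
Band 3: 620 × 0.979 = 607
Band 4: 220 × 0.963 = 212
Band 5: 960 × 0.969 + 650 × 0.405 = 930 + 263 = 1193
→ [258, 654, 607, 212, 1193]
Total after period 1: 258 + 654 + 607 + 212 + 1193 = 2924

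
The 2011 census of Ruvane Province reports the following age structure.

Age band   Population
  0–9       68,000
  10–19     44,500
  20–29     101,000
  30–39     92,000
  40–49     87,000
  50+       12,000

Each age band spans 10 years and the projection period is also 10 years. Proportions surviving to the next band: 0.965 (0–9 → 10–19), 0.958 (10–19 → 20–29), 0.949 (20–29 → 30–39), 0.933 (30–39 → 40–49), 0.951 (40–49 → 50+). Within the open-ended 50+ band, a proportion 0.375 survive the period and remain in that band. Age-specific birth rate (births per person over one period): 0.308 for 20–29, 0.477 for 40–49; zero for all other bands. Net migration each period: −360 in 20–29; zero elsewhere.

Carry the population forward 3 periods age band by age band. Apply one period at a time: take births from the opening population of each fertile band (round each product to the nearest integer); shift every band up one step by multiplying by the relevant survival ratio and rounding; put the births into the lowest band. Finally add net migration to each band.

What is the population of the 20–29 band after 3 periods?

After projecting period 1:
Births: 101000 * 0.308 = 31108  |  87000 * 0.477 = 41499 ⇒ total 72607
10–19: 68000 * 0.965 = 65620
20–29: 44500 * 0.958 = 42631
30–39: 101000 * 0.949 = 95849
40–49: 92000 * 0.933 = 85836
50+: 87000 * 0.951 + 12000 * 0.375 = 82737 + 4500 = 87237
Net migration: 20–29 − 360 → 42271
→ [72607, 65620, 42271, 95849, 85836, 87237]
After projecting period 2:
Births: 42271 * 0.308 = 13019  |  85836 * 0.477 = 40944 ⇒ total 53963
10–19: 72607 * 0.965 = 70066
20–29: 65620 * 0.958 = 62864
30–39: 42271 * 0.949 = 40115
40–49: 95849 * 0.933 = 89427
50+: 85836 * 0.951 + 87237 * 0.375 = 81630 + 32714 = 114344
Net migration: 20–29 − 360 → 62504
→ [53963, 70066, 62504, 40115, 89427, 114344]
After projecting period 3:
Births: 62504 * 0.308 = 19251  |  89427 * 0.477 = 42657 ⇒ total 61908
10–19: 53963 * 0.965 = 52074
20–29: 70066 * 0.958 = 67123
30–39: 62504 * 0.949 = 59316
40–49: 40115 * 0.933 = 37427
50+: 89427 * 0.951 + 114344 * 0.375 = 85045 + 42879 = 127924
Net migration: 20–29 − 360 → 66763
→ [61908, 52074, 66763, 59316, 37427, 127924]

66763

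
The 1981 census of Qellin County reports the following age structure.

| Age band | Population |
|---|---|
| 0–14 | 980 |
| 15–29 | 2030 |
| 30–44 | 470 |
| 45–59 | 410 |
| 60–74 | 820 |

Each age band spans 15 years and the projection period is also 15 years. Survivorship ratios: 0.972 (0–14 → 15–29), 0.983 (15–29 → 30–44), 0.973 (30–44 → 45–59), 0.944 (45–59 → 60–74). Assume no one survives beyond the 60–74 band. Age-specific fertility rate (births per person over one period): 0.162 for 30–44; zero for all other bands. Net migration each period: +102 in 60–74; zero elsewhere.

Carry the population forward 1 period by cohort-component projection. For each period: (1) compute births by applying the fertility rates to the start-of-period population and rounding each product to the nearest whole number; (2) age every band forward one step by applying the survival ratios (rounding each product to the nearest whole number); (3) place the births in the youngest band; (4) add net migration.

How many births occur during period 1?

Numbering the groups 1..5 from youngest to oldest:
[period 1]
Births: 470 * 0.162 = 76
Group 2: 980 * 0.972 = 953
Group 3: 2030 * 0.983 = 1995
Group 4: 470 * 0.973 = 457
Group 5: 410 * 0.944 = 387
Net migration: Group 5 + 102 → 489
→ [76, 953, 1995, 457, 489]

76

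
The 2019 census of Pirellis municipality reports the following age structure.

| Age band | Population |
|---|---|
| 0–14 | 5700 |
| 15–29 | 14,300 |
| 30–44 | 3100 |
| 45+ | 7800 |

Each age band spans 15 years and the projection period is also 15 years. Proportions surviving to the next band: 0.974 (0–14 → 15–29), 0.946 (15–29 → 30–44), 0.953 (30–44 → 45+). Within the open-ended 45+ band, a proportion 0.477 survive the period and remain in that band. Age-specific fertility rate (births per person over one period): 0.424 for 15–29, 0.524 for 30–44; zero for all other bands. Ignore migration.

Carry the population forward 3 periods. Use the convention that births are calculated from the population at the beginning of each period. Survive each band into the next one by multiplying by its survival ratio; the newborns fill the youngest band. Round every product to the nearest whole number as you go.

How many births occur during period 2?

9443

(Groups numbered youngest = 1 to oldest = 4.)
[period 1]
Births: 14300 × 0.424 = 6063, 3100 × 0.524 = 1624 → 7687
Group 2: 5700 × 0.974 = 5552
Group 3: 14300 × 0.946 = 13528
Group 4: 3100 × 0.953 + 7800 × 0.477 = 2954 + 3721 = 6675
End of period: [7687, 5552, 13528, 6675]
[period 2]
Births: 5552 × 0.424 = 2354, 13528 × 0.524 = 7089 → 9443
Group 2: 7687 × 0.974 = 7487
Group 3: 5552 × 0.946 = 5252
Group 4: 13528 × 0.953 + 6675 × 0.477 = 12892 + 3184 = 16076
End of period: [9443, 7487, 5252, 16076]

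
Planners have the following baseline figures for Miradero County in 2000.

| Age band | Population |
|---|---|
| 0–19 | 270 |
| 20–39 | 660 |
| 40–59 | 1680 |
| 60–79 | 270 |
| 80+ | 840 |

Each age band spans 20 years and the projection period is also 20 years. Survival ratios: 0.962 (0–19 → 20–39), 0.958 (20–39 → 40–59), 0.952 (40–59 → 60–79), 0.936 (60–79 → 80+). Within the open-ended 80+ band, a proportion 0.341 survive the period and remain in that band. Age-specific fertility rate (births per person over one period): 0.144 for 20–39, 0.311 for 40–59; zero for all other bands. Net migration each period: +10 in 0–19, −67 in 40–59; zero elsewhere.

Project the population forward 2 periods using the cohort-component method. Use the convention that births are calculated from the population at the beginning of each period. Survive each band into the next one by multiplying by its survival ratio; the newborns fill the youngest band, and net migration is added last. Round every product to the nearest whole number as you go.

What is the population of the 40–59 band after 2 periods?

[period 1]
Births: 660 * 0.144 = 95, 1680 * 0.311 = 522 → total 617
20–39: 270 * 0.962 = 260
40–59: 660 * 0.958 = 632
60–79: 1680 * 0.952 = 1599
80+: 270 * 0.936 + 840 * 0.341 = 253 + 286 = 539
Net migration: 0–19 + 10 → 627; 40–59 − 67 → 565
→ [627, 260, 565, 1599, 539]
[period 2]
Births: 260 * 0.144 = 37, 565 * 0.311 = 176 → total 213
20–39: 627 * 0.962 = 603
40–59: 260 * 0.958 = 249
60–79: 565 * 0.952 = 538
80+: 1599 * 0.936 + 539 * 0.341 = 1497 + 184 = 1681
Net migration: 0–19 + 10 → 223; 40–59 − 67 → 182
→ [223, 603, 182, 538, 1681]

182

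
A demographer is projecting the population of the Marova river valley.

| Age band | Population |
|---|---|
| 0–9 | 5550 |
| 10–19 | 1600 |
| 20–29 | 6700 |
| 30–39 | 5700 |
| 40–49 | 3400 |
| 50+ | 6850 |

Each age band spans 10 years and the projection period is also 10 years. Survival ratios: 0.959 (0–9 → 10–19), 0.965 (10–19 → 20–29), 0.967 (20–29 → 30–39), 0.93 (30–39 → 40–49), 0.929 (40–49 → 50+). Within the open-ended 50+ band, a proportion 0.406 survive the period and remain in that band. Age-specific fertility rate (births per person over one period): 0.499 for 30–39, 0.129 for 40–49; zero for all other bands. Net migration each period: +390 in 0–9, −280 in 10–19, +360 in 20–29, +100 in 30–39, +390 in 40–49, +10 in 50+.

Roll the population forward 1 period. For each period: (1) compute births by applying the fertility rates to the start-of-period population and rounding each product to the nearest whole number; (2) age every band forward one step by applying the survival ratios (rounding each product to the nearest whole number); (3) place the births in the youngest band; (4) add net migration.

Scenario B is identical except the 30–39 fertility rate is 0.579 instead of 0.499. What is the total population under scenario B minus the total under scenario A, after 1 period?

Numbering the bands 1..6 from youngest to oldest:
[period 1]
Births: 5700 * 0.499 = 2844, 3400 * 0.129 = 439 — total 3283
Band 2: 5550 * 0.959 = 5322
Band 3: 1600 * 0.965 = 1544
Band 4: 6700 * 0.967 = 6479
Band 5: 5700 * 0.93 = 5301
Band 6: 3400 * 0.929 + 6850 * 0.406 = 3159 + 2781 = 5940
Net migration: Band 1 + 390 → 3673; Band 2 − 280 → 5042; Band 3 + 360 → 1904; Band 4 + 100 → 6579; Band 5 + 390 → 5691; Band 6 + 10 → 5950
Population now: 0–9=3673, 10–19=5042, 20–29=1904, 30–39=6579, 40–49=5691, 50+=5950
Scenario A total after 1 period: 28839
Scenario B projection —
[period 1]
Births: 5700 * 0.579 = 3300, 3400 * 0.129 = 439 — total 3739
Band 2: 5550 * 0.959 = 5322
Band 3: 1600 * 0.965 = 1544
Band 4: 6700 * 0.967 = 6479
Band 5: 5700 * 0.93 = 5301
Band 6: 3400 * 0.929 + 6850 * 0.406 = 3159 + 2781 = 5940
Net migration: Band 1 + 390 → 4129; Band 2 − 280 → 5042; Band 3 + 360 → 1904; Band 4 + 100 → 6579; Band 5 + 390 → 5691; Band 6 + 10 → 5950
Population now: 0–9=4129, 10–19=5042, 20–29=1904, 30–39=6579, 40–49=5691, 50+=5950
Scenario B total after 1 period: 29295
Difference B − A = 29295 − 28839 = 456

456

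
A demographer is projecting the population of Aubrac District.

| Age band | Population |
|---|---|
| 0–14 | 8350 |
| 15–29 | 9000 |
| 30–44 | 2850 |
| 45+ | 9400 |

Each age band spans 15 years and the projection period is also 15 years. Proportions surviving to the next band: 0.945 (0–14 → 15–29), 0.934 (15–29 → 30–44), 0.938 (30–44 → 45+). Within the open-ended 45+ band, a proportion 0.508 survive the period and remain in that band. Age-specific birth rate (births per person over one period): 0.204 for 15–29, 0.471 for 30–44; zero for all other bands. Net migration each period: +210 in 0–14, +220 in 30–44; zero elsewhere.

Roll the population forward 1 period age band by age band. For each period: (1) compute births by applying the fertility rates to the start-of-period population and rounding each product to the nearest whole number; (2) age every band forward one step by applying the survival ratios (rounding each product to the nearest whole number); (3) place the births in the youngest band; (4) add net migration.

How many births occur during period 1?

3178

— Period 1 —
Births: 9000 * 0.204 = 1836 ; 2850 * 0.471 = 1342 — total 3178
15–29: 8350 * 0.945 = 7891
30–44: 9000 * 0.934 = 8406
45+: 2850 * 0.938 + 9400 * 0.508 = 2673 + 4775 = 7448
Net migration: 0–14 + 210 → 3388; 30–44 + 220 → 8626
→ [3388, 7891, 8626, 7448]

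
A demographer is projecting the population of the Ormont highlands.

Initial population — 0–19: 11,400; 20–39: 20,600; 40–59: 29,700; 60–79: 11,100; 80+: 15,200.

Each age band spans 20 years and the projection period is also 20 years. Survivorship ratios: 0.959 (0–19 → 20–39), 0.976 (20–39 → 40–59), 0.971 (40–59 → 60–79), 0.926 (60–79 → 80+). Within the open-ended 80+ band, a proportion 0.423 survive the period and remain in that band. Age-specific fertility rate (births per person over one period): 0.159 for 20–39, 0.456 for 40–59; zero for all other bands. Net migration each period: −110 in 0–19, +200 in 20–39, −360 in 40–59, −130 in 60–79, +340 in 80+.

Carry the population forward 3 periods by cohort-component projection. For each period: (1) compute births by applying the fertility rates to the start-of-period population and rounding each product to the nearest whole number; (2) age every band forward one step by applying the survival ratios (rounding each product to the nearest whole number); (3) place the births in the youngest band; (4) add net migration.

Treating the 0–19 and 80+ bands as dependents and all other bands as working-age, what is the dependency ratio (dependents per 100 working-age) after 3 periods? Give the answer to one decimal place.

(Groups numbered youngest = 1 to oldest = 5.)
— Period 1 —
Births: 20600 × 0.159 = 3275  |  29700 × 0.456 = 13543 → 16818
Group 2: 11400 × 0.959 = 10933
Group 3: 20600 × 0.976 = 20106
Group 4: 29700 × 0.971 = 28839
Group 5: 11100 × 0.926 + 15200 × 0.423 = 10279 + 6430 = 16709
Net migration: Group 1 − 110 → 16708; Group 2 + 200 → 11133; Group 3 − 360 → 19746; Group 4 − 130 → 28709; Group 5 + 340 → 17049
Population now: 0–19=16708, 20–39=11133, 40–59=19746, 60–79=28709, 80+=17049
— Period 2 —
Births: 11133 × 0.159 = 1770  |  19746 × 0.456 = 9004 → 10774
Group 2: 16708 × 0.959 = 16023
Group 3: 11133 × 0.976 = 10866
Group 4: 19746 × 0.971 = 19173
Group 5: 28709 × 0.926 + 17049 × 0.423 = 26585 + 7212 = 33797
Net migration: Group 1 − 110 → 10664; Group 2 + 200 → 16223; Group 3 − 360 → 10506; Group 4 − 130 → 19043; Group 5 + 340 → 34137
Population now: 0–19=10664, 20–39=16223, 40–59=10506, 60–79=19043, 80+=34137
— Period 3 —
Births: 16223 × 0.159 = 2579  |  10506 × 0.456 = 4791 → 7370
Group 2: 10664 × 0.959 = 10227
Group 3: 16223 × 0.976 = 15834
Group 4: 10506 × 0.971 = 10201
Group 5: 19043 × 0.926 + 34137 × 0.423 = 17634 + 14440 = 32074
Net migration: Group 1 − 110 → 7260; Group 2 + 200 → 10427; Group 3 − 360 → 15474; Group 4 − 130 → 10071; Group 5 + 340 → 32414
Population now: 0–19=7260, 20–39=10427, 40–59=15474, 60–79=10071, 80+=32414
Dependents (band 0–19 + band 80+) = 7260 + 32414 = 39674; working-age = 35972; ratio = 39674/35972 × 100 = 110.3

110.3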